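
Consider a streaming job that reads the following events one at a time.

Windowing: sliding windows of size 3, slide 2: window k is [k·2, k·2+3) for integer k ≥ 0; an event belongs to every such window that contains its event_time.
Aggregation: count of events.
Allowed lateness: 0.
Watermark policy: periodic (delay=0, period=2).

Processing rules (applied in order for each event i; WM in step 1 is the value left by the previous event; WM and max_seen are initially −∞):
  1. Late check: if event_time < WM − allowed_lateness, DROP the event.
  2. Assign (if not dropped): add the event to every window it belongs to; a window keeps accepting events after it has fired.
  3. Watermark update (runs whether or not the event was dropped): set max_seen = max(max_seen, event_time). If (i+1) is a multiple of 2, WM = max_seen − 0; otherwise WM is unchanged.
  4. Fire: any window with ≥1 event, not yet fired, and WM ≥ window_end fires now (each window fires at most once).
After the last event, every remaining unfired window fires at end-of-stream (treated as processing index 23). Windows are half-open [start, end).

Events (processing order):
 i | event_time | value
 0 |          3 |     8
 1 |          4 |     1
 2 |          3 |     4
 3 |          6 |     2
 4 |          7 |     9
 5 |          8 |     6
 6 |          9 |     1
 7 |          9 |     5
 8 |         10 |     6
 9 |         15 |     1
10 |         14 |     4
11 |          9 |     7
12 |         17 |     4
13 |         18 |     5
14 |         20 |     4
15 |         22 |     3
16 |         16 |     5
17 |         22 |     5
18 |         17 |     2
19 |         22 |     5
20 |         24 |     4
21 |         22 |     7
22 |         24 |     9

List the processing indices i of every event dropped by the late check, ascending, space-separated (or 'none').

i=0 t=3 v=8: → [2,5); WM=−∞
i=1 t=4 v=1: → [4,7),[2,5); WM=4
i=2 t=3 v=4: DROP (t<4-0); WM=4
i=3 t=6 v=2: → [6,9),[4,7); WM=6; [2,5) fires=2
i=4 t=7 v=9: → [6,9); WM=6
i=5 t=8 v=6: → [8,11),[6,9); WM=8; [4,7) fires=2
i=6 t=9 v=1: → [8,11); WM=8
i=7 t=9 v=5: → [8,11); WM=9; [6,9) fires=3
i=8 t=10 v=6: → [10,13),[8,11); WM=9
i=9 t=15 v=1: → [14,17); WM=15; [8,11) fires=4 [10,13) fires=1
i=10 t=14 v=4: DROP (t<15-0); WM=15
i=11 t=9 v=7: DROP (t<15-0); WM=15
i=12 t=17 v=4: → [16,19); WM=15
i=13 t=18 v=5: → [18,21),[16,19); WM=18; [14,17) fires=1
i=14 t=20 v=4: → [20,23),[18,21); WM=18
i=15 t=22 v=3: → [22,25),[20,23); WM=22; [16,19) fires=2 [18,21) fires=2
i=16 t=16 v=5: DROP (t<22-0); WM=22
i=17 t=22 v=5: → [22,25),[20,23); WM=22
i=18 t=17 v=2: DROP (t<22-0); WM=22
i=19 t=22 v=5: → [22,25),[20,23); WM=22
i=20 t=24 v=4: → [24,27),[22,25); WM=22
i=21 t=22 v=7: → [22,25),[20,23); WM=24; [20,23) fires=5
i=22 t=24 v=9: → [24,27),[22,25); WM=24

2 10 11 16 18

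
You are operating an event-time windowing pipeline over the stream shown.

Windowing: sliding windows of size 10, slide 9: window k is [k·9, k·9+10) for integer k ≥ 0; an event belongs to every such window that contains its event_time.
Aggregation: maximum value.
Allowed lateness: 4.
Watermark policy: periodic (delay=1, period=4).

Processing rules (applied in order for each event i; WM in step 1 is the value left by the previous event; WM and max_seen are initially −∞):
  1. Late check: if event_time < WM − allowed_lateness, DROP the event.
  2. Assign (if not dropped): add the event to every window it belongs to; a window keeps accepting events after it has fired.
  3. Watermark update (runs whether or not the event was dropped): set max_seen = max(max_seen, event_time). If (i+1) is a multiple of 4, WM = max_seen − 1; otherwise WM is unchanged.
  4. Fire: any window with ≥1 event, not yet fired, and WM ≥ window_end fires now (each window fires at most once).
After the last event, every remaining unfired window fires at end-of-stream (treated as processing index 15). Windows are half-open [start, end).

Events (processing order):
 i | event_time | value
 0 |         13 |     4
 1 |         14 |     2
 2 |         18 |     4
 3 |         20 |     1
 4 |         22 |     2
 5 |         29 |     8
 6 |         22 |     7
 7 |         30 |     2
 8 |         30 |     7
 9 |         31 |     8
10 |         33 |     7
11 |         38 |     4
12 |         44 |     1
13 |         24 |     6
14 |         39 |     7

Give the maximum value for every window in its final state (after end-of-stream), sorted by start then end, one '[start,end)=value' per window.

[9,19)=4 [18,28)=7 [27,37)=8 [36,46)=7

i=0 t=13 v=4: → [9,19); WM=−∞
i=1 t=14 v=2: → [9,19); WM=−∞
i=2 t=18 v=4: → [18,28),[9,19); WM=−∞
i=3 t=20 v=1: → [18,28); WM=19; [9,19) fires=4
i=4 t=22 v=2: → [18,28); WM=19
i=5 t=29 v=8: → [27,37); WM=19
i=6 t=22 v=7: → [18,28); WM=19
i=7 t=30 v=2: → [27,37); WM=29; [18,28) fires=7
i=8 t=30 v=7: → [27,37); WM=29
i=9 t=31 v=8: → [27,37); WM=29
i=10 t=33 v=7: → [27,37); WM=29
i=11 t=38 v=4: → [36,46); WM=37; [27,37) fires=8
i=12 t=44 v=1: → [36,46); WM=37
i=13 t=24 v=6: DROP (t<37-4); WM=37
i=14 t=39 v=7: → [36,46); WM=37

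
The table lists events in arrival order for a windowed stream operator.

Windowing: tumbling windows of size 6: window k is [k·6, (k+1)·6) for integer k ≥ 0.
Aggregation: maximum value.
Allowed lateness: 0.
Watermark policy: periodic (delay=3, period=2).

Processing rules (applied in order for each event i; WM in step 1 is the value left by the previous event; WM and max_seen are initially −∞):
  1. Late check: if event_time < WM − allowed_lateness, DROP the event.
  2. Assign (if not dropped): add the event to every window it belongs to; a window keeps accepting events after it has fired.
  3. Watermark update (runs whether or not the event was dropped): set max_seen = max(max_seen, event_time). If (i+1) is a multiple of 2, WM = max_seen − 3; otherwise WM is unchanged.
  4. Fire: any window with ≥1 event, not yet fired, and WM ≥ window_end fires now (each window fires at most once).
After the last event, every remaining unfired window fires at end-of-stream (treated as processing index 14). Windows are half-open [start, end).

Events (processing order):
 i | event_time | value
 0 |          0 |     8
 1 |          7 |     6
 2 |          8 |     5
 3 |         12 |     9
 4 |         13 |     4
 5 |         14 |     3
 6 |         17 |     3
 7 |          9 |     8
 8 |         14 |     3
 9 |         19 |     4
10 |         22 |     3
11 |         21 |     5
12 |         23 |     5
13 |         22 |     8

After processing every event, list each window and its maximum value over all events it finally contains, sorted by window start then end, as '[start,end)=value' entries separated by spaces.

[0,6)=8 [6,12)=6 [12,18)=9 [18,24)=8

i=0 t=0 v=8: → [0,6); WM=−∞
i=1 t=7 v=6: → [6,12); WM=4
i=2 t=8 v=5: → [6,12); WM=4
i=3 t=12 v=9: → [12,18); WM=9; [0,6) fires=8
i=4 t=13 v=4: → [12,18); WM=9
i=5 t=14 v=3: → [12,18); WM=11
i=6 t=17 v=3: → [12,18); WM=11
i=7 t=9 v=8: DROP (t<11-0); WM=14; [6,12) fires=6
i=8 t=14 v=3: → [12,18); WM=14
i=9 t=19 v=4: → [18,24); WM=16
i=10 t=22 v=3: → [18,24); WM=16
i=11 t=21 v=5: → [18,24); WM=19; [12,18) fires=9
i=12 t=23 v=5: → [18,24); WM=19
i=13 t=22 v=8: → [18,24); WM=20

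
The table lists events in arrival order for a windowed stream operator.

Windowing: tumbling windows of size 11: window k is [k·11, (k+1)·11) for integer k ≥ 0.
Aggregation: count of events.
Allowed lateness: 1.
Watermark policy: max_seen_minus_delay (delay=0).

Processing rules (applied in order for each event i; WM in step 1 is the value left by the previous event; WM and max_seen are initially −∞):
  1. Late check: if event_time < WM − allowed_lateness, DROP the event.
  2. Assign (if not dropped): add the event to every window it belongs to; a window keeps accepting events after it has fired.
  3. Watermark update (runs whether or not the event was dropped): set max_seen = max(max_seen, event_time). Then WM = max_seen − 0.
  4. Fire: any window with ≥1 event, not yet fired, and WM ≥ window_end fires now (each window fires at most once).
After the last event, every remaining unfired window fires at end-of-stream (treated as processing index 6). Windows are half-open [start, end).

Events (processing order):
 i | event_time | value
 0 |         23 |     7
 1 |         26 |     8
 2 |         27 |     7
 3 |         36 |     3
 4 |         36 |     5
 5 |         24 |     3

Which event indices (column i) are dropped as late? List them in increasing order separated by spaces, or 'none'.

5

i=0 t=23 v=7: → [22,33); WM=23
i=1 t=26 v=8: → [22,33); WM=26
i=2 t=27 v=7: → [22,33); WM=27
i=3 t=36 v=3: → [33,44); WM=36; [22,33) fires=3
i=4 t=36 v=5: → [33,44); WM=36
i=5 t=24 v=3: DROP (t<36-1); WM=36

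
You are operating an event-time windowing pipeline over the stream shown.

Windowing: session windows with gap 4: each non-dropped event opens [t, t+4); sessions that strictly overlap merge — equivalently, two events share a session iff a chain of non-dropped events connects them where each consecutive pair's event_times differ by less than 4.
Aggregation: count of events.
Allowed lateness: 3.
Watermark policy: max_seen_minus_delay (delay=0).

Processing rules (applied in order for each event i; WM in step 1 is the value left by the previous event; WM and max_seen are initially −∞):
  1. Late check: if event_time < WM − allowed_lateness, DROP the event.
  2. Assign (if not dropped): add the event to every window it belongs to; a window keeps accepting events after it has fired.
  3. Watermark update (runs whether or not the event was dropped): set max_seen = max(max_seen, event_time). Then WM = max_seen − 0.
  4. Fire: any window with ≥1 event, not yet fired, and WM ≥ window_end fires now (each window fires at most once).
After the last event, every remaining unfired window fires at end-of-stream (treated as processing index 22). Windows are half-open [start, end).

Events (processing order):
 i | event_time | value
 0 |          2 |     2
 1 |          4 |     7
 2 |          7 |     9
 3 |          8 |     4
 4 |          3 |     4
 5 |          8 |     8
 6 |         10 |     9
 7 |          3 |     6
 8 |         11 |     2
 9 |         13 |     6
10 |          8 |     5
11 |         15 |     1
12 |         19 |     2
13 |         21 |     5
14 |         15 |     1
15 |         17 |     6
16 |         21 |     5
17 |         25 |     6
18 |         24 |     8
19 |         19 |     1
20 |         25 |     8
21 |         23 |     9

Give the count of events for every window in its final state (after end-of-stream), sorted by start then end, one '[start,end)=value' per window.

i=0 t=2 v=2: → [2,6); WM=2
i=1 t=4 v=7: → [2,8); WM=4
i=2 t=7 v=9: → [2,11); WM=7
i=3 t=8 v=4: → [2,12); WM=8
i=4 t=3 v=4: DROP (t<8-3); WM=8
i=5 t=8 v=8: → [2,12); WM=8
i=6 t=10 v=9: → [2,14); WM=10
i=7 t=3 v=6: DROP (t<10-3); WM=10
i=8 t=11 v=2: → [2,15); WM=11
i=9 t=13 v=6: → [2,17); WM=13
i=10 t=8 v=5: DROP (t<13-3); WM=13
i=11 t=15 v=1: → [2,19); WM=15
i=12 t=19 v=2: → [19,23); WM=19
i=13 t=21 v=5: → [19,25); WM=21
i=14 t=15 v=1: DROP (t<21-3); WM=21
i=15 t=17 v=6: DROP (t<21-3); WM=21
i=16 t=21 v=5: → [19,25); WM=21
i=17 t=25 v=6: → [25,29); WM=25
i=18 t=24 v=8: → [19,29); WM=25
i=19 t=19 v=1: DROP (t<25-3); WM=25
i=20 t=25 v=8: → [19,29); WM=25
i=21 t=23 v=9: → [19,29); WM=25

[2,19)=9 [19,29)=7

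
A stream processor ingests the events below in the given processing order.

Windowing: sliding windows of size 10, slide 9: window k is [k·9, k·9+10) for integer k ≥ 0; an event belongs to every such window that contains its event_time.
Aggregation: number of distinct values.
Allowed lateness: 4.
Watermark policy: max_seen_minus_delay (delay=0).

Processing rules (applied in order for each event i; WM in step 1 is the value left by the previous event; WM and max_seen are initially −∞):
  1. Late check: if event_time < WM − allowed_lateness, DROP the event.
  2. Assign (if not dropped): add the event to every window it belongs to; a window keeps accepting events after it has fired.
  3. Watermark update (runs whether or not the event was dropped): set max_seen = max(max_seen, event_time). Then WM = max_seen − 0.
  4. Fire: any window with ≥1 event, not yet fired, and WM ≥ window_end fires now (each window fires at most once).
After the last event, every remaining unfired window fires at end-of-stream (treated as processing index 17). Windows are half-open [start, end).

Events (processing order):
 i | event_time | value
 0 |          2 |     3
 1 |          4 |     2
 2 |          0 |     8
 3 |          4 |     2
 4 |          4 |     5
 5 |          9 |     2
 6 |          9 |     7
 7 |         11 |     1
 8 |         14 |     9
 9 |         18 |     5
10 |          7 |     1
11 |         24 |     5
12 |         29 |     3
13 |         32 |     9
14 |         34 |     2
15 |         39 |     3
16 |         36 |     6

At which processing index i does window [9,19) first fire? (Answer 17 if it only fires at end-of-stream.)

11

i=0 t=2 v=3: → [0,10); WM=2
i=1 t=4 v=2: → [0,10); WM=4
i=2 t=0 v=8: → [0,10); WM=4
i=3 t=4 v=2: → [0,10); WM=4
i=4 t=4 v=5: → [0,10); WM=4
i=5 t=9 v=2: → [9,19),[0,10); WM=9
i=6 t=9 v=7: → [9,19),[0,10); WM=9
i=7 t=11 v=1: → [9,19); WM=11; [0,10) fires=5
i=8 t=14 v=9: → [9,19); WM=14
i=9 t=18 v=5: → [18,28),[9,19); WM=18
i=10 t=7 v=1: DROP (t<18-4); WM=18
i=11 t=24 v=5: → [18,28); WM=24; [9,19) fires=5
i=12 t=29 v=3: → [27,37); WM=29; [18,28) fires=1
i=13 t=32 v=9: → [27,37); WM=32
i=14 t=34 v=2: → [27,37); WM=34
i=15 t=39 v=3: → [36,46); WM=39; [27,37) fires=3
i=16 t=36 v=6: → [36,46),[27,37); WM=39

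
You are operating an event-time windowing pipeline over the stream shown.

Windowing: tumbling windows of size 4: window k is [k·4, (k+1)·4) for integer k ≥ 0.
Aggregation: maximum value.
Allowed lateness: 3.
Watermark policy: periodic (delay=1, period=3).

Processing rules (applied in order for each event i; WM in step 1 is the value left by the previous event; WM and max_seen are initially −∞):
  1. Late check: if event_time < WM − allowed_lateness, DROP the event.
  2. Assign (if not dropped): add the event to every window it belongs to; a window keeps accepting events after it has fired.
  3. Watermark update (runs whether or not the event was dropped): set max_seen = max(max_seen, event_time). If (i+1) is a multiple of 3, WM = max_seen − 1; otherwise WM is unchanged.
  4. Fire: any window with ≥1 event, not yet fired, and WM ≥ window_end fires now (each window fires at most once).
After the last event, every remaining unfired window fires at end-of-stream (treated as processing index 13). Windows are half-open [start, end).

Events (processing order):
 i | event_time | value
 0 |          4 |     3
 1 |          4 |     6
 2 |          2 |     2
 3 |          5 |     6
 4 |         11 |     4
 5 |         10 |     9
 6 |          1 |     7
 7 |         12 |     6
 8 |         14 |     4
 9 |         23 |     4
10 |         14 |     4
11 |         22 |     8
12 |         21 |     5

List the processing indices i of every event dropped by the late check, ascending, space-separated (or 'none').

i=0 t=4 v=3: → [4,8); WM=−∞
i=1 t=4 v=6: → [4,8); WM=−∞
i=2 t=2 v=2: → [0,4); WM=3
i=3 t=5 v=6: → [4,8); WM=3
i=4 t=11 v=4: → [8,12); WM=3
i=5 t=10 v=9: → [8,12); WM=10; [0,4) fires=2 [4,8) fires=6
i=6 t=1 v=7: DROP (t<10-3); WM=10
i=7 t=12 v=6: → [12,16); WM=10
i=8 t=14 v=4: → [12,16); WM=13; [8,12) fires=9
i=9 t=23 v=4: → [20,24); WM=13
i=10 t=14 v=4: → [12,16); WM=13
i=11 t=22 v=8: → [20,24); WM=22; [12,16) fires=6
i=12 t=21 v=5: → [20,24); WM=22

6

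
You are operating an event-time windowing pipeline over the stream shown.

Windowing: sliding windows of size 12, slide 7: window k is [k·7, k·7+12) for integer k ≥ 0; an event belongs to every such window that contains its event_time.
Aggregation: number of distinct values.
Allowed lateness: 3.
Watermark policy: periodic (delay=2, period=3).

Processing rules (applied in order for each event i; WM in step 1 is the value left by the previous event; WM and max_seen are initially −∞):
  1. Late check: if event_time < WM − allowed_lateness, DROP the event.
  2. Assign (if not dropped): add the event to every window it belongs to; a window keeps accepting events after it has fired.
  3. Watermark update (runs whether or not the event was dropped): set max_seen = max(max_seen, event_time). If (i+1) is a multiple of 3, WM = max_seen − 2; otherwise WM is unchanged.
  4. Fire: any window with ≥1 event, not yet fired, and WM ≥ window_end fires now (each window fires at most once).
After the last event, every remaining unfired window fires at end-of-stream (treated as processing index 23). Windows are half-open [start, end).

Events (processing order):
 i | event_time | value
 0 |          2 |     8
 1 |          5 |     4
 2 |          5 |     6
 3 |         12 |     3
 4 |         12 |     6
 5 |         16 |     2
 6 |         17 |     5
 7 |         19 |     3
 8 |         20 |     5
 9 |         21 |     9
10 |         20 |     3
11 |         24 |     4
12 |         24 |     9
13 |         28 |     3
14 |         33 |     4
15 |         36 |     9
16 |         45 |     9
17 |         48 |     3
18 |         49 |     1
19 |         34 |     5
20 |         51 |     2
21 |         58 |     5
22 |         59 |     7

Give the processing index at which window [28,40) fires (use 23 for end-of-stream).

17

i=0 t=2 v=8: → [0,12); WM=−∞
i=1 t=5 v=4: → [0,12); WM=−∞
i=2 t=5 v=6: → [0,12); WM=3
i=3 t=12 v=3: → [7,19); WM=3
i=4 t=12 v=6: → [7,19); WM=3
i=5 t=16 v=2: → [14,26),[7,19); WM=14; [0,12) fires=3
i=6 t=17 v=5: → [14,26),[7,19); WM=14
i=7 t=19 v=3: → [14,26); WM=14
i=8 t=20 v=5: → [14,26); WM=18
i=9 t=21 v=9: → [21,33),[14,26); WM=18
i=10 t=20 v=3: → [14,26); WM=18
i=11 t=24 v=4: → [21,33),[14,26); WM=22; [7,19) fires=4
i=12 t=24 v=9: → [21,33),[14,26); WM=22
i=13 t=28 v=3: → [28,40),[21,33); WM=22
i=14 t=33 v=4: → [28,40); WM=31; [14,26) fires=5
i=15 t=36 v=9: → [35,47),[28,40); WM=31
i=16 t=45 v=9: → [42,54),[35,47); WM=31
i=17 t=48 v=3: → [42,54); WM=46; [21,33) fires=3 [28,40) fires=3
i=18 t=49 v=1: → [49,61),[42,54); WM=46
i=19 t=34 v=5: DROP (t<46-3); WM=46
i=20 t=51 v=2: → [49,61),[42,54); WM=49; [35,47) fires=1
i=21 t=58 v=5: → [56,68),[49,61); WM=49
i=22 t=59 v=7: → [56,68),[49,61); WM=49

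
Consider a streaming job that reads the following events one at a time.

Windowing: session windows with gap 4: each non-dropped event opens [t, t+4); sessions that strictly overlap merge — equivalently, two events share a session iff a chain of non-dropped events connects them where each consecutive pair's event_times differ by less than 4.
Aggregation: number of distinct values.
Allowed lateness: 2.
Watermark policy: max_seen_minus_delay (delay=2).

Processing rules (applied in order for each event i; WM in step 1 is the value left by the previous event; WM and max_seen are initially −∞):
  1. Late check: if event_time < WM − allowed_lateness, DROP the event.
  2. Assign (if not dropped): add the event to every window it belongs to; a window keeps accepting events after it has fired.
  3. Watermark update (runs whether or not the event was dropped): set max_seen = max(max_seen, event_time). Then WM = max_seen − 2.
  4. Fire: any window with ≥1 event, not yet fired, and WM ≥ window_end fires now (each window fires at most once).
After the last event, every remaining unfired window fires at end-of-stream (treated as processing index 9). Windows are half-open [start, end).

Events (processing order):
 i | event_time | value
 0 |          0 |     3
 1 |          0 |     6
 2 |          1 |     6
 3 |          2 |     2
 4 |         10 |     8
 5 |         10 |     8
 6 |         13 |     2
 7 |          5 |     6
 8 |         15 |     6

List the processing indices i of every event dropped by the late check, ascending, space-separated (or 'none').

i=0 t=0 v=3: → [0,4); WM=-2
i=1 t=0 v=6: → [0,4); WM=-2
i=2 t=1 v=6: → [0,5); WM=-1
i=3 t=2 v=2: → [0,6); WM=0
i=4 t=10 v=8: → [10,14); WM=8
i=5 t=10 v=8: → [10,14); WM=8
i=6 t=13 v=2: → [10,17); WM=11
i=7 t=5 v=6: DROP (t<11-2); WM=11
i=8 t=15 v=6: → [10,19); WM=13

7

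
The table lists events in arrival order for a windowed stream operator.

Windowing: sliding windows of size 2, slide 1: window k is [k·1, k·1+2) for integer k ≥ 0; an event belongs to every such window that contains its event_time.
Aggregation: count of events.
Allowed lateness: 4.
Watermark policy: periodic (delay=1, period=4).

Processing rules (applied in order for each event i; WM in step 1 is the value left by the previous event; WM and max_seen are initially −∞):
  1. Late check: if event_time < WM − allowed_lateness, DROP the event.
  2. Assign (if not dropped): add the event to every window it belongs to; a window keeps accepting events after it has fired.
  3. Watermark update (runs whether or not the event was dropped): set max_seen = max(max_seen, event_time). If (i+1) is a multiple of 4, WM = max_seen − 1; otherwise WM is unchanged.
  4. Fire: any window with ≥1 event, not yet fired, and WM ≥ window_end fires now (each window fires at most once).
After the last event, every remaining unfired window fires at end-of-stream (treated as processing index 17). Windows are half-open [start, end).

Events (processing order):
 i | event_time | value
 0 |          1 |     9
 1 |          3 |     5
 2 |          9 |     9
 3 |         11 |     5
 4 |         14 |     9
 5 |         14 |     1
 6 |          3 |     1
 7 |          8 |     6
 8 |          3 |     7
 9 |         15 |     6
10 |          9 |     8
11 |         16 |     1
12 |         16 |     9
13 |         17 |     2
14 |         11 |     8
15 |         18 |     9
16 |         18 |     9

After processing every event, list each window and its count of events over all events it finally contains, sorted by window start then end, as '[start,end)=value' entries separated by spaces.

[0,2)=1 [1,3)=1 [2,4)=1 [3,5)=1 [7,9)=1 [8,10)=3 [9,11)=2 [10,12)=2 [11,13)=2 [13,15)=2 [14,16)=3 [15,17)=3 [16,18)=3 [17,19)=3 [18,20)=2

i=0 t=1 v=9: → [1,3),[0,2); WM=−∞
i=1 t=3 v=5: → [3,5),[2,4); WM=−∞
i=2 t=9 v=9: → [9,11),[8,10); WM=−∞
i=3 t=11 v=5: → [11,13),[10,12); WM=10; [0,2) fires=1 [1,3) fires=1 [2,4) fires=1 [3,5) fires=1 [8,10) fires=1
i=4 t=14 v=9: → [14,16),[13,15); WM=10
i=5 t=14 v=1: → [14,16),[13,15); WM=10
i=6 t=3 v=1: DROP (t<10-4); WM=10
i=7 t=8 v=6: → [8,10),[7,9); WM=13; [7,9) fires=1 [9,11) fires=1 [10,12) fires=1 [11,13) fires=1
i=8 t=3 v=7: DROP (t<13-4); WM=13
i=9 t=15 v=6: → [15,17),[14,16); WM=13
i=10 t=9 v=8: → [9,11),[8,10); WM=13
i=11 t=16 v=1: → [16,18),[15,17); WM=15; [13,15) fires=2
i=12 t=16 v=9: → [16,18),[15,17); WM=15
i=13 t=17 v=2: → [17,19),[16,18); WM=15
i=14 t=11 v=8: → [11,13),[10,12); WM=15
i=15 t=18 v=9: → [18,20),[17,19); WM=17; [14,16) fires=3 [15,17) fires=3
i=16 t=18 v=9: → [18,20),[17,19); WM=17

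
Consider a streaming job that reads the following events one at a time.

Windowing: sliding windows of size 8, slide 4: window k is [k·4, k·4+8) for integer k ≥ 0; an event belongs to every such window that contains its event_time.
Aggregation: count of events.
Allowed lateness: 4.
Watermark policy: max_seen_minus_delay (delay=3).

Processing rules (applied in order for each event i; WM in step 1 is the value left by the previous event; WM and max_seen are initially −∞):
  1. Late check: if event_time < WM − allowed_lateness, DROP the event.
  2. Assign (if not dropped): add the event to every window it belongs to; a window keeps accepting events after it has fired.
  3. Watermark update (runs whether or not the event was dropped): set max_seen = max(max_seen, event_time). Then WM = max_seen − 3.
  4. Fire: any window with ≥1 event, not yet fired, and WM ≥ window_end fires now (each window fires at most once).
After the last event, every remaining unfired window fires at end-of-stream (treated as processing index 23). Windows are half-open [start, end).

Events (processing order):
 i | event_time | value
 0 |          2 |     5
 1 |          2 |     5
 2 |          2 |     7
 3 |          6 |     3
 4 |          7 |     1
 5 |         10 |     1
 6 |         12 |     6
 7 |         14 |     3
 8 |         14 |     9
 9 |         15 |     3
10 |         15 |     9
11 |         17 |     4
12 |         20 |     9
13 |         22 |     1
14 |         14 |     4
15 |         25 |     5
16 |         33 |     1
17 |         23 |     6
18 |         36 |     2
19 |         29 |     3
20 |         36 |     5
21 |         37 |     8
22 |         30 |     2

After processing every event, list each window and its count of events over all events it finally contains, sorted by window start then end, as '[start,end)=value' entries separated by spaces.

i=0 t=2 v=5: → [0,8); WM=-1
i=1 t=2 v=5: → [0,8); WM=-1
i=2 t=2 v=7: → [0,8); WM=-1
i=3 t=6 v=3: → [4,12),[0,8); WM=3
i=4 t=7 v=1: → [4,12),[0,8); WM=4
i=5 t=10 v=1: → [8,16),[4,12); WM=7
i=6 t=12 v=6: → [12,20),[8,16); WM=9; [0,8) fires=5
i=7 t=14 v=3: → [12,20),[8,16); WM=11
i=8 t=14 v=9: → [12,20),[8,16); WM=11
i=9 t=15 v=3: → [12,20),[8,16); WM=12; [4,12) fires=3
i=10 t=15 v=9: → [12,20),[8,16); WM=12
i=11 t=17 v=4: → [16,24),[12,20); WM=14
i=12 t=20 v=9: → [20,28),[16,24); WM=17; [8,16) fires=6
i=13 t=22 v=1: → [20,28),[16,24); WM=19
i=14 t=14 v=4: DROP (t<19-4); WM=19
i=15 t=25 v=5: → [24,32),[20,28); WM=22; [12,20) fires=6
i=16 t=33 v=1: → [32,40),[28,36); WM=30; [16,24) fires=3 [20,28) fires=3
i=17 t=23 v=6: DROP (t<30-4); WM=30
i=18 t=36 v=2: → [36,44),[32,40); WM=33; [24,32) fires=1
i=19 t=29 v=3: → [28,36),[24,32); WM=33
i=20 t=36 v=5: → [36,44),[32,40); WM=33
i=21 t=37 v=8: → [36,44),[32,40); WM=34
i=22 t=30 v=2: → [28,36),[24,32); WM=34

[0,8)=5 [4,12)=3 [8,16)=6 [12,20)=6 [16,24)=3 [20,28)=3 [24,32)=3 [28,36)=3 [32,40)=4 [36,44)=3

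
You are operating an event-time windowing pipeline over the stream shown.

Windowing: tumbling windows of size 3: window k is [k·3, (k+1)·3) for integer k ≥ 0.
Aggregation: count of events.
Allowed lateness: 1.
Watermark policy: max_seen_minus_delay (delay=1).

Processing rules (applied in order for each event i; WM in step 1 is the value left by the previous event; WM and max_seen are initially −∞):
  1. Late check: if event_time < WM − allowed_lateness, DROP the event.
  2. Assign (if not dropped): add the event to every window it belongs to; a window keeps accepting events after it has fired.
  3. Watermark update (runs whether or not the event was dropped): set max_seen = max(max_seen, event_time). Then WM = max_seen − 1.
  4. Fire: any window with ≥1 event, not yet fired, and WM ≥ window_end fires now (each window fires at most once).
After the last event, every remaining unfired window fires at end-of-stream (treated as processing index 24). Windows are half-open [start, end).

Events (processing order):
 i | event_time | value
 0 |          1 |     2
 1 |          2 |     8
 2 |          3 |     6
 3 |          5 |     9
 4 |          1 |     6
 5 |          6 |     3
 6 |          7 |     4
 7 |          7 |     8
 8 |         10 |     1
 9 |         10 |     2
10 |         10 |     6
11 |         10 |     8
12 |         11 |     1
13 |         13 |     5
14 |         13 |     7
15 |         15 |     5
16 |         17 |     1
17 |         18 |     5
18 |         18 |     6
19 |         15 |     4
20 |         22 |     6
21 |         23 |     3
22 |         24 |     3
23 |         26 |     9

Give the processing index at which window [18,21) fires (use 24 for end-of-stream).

i=0 t=1 v=2: → [0,3); WM=0
i=1 t=2 v=8: → [0,3); WM=1
i=2 t=3 v=6: → [3,6); WM=2
i=3 t=5 v=9: → [3,6); WM=4; [0,3) fires=2
i=4 t=1 v=6: DROP (t<4-1); WM=4
i=5 t=6 v=3: → [6,9); WM=5
i=6 t=7 v=4: → [6,9); WM=6; [3,6) fires=2
i=7 t=7 v=8: → [6,9); WM=6
i=8 t=10 v=1: → [9,12); WM=9; [6,9) fires=3
i=9 t=10 v=2: → [9,12); WM=9
i=10 t=10 v=6: → [9,12); WM=9
i=11 t=10 v=8: → [9,12); WM=9
i=12 t=11 v=1: → [9,12); WM=10
i=13 t=13 v=5: → [12,15); WM=12; [9,12) fires=5
i=14 t=13 v=7: → [12,15); WM=12
i=15 t=15 v=5: → [15,18); WM=14
i=16 t=17 v=1: → [15,18); WM=16; [12,15) fires=2
i=17 t=18 v=5: → [18,21); WM=17
i=18 t=18 v=6: → [18,21); WM=17
i=19 t=15 v=4: DROP (t<17-1); WM=17
i=20 t=22 v=6: → [21,24); WM=21; [15,18) fires=2 [18,21) fires=2
i=21 t=23 v=3: → [21,24); WM=22
i=22 t=24 v=3: → [24,27); WM=23
i=23 t=26 v=9: → [24,27); WM=25; [21,24) fires=2

20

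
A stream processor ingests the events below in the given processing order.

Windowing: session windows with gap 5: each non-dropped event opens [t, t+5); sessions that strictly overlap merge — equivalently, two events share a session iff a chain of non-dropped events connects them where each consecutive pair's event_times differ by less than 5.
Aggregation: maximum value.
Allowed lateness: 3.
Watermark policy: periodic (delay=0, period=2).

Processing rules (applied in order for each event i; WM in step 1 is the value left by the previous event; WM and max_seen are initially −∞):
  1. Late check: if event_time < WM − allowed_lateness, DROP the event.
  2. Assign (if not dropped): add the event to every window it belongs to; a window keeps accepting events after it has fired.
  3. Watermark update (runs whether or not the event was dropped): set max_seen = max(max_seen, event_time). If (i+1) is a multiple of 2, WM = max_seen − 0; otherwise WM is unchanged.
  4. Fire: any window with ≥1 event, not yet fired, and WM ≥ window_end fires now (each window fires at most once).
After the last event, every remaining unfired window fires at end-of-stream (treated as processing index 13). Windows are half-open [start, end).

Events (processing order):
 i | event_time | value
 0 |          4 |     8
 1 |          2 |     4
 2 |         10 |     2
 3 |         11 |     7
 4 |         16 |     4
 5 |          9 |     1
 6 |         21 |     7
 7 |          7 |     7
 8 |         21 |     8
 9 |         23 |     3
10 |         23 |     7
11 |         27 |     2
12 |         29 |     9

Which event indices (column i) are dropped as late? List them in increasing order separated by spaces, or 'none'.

7

i=0 t=4 v=8: → [4,9); WM=−∞
i=1 t=2 v=4: → [2,9); WM=4
i=2 t=10 v=2: → [10,15); WM=4
i=3 t=11 v=7: → [10,16); WM=11
i=4 t=16 v=4: → [16,21); WM=11
i=5 t=9 v=1: → [9,16); WM=16
i=6 t=21 v=7: → [21,26); WM=16
i=7 t=7 v=7: DROP (t<16-3); WM=21
i=8 t=21 v=8: → [21,26); WM=21
i=9 t=23 v=3: → [21,28); WM=23
i=10 t=23 v=7: → [21,28); WM=23
i=11 t=27 v=2: → [21,32); WM=27
i=12 t=29 v=9: → [21,34); WM=27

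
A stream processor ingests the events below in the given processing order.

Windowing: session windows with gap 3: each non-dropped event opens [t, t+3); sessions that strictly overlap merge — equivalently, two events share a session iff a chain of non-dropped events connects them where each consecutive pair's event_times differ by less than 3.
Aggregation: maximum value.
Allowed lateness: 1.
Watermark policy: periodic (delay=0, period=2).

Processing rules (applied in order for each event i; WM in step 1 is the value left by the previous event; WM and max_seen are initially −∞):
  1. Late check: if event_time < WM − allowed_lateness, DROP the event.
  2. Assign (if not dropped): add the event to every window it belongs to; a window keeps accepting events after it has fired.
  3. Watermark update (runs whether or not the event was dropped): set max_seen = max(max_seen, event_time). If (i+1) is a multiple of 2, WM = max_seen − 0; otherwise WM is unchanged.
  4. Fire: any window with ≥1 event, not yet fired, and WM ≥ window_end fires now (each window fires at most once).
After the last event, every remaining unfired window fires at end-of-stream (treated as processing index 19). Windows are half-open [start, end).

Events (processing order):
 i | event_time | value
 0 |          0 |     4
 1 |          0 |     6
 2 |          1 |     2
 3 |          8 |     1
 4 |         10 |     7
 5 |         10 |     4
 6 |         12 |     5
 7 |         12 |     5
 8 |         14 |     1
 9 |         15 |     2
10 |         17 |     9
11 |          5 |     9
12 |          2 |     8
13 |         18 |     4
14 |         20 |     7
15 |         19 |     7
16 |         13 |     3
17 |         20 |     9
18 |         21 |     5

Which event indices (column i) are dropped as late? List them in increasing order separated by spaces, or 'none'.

i=0 t=0 v=4: → [0,3); WM=−∞
i=1 t=0 v=6: → [0,3); WM=0
i=2 t=1 v=2: → [0,4); WM=0
i=3 t=8 v=1: → [8,11); WM=8
i=4 t=10 v=7: → [8,13); WM=8
i=5 t=10 v=4: → [8,13); WM=10
i=6 t=12 v=5: → [8,15); WM=10
i=7 t=12 v=5: → [8,15); WM=12
i=8 t=14 v=1: → [8,17); WM=12
i=9 t=15 v=2: → [8,18); WM=15
i=10 t=17 v=9: → [8,20); WM=15
i=11 t=5 v=9: DROP (t<15-1); WM=17
i=12 t=2 v=8: DROP (t<17-1); WM=17
i=13 t=18 v=4: → [8,21); WM=18
i=14 t=20 v=7: → [8,23); WM=18
i=15 t=19 v=7: → [8,23); WM=20
i=16 t=13 v=3: DROP (t<20-1); WM=20
i=17 t=20 v=9: → [8,23); WM=20
i=18 t=21 v=5: → [8,24); WM=20

11 12 16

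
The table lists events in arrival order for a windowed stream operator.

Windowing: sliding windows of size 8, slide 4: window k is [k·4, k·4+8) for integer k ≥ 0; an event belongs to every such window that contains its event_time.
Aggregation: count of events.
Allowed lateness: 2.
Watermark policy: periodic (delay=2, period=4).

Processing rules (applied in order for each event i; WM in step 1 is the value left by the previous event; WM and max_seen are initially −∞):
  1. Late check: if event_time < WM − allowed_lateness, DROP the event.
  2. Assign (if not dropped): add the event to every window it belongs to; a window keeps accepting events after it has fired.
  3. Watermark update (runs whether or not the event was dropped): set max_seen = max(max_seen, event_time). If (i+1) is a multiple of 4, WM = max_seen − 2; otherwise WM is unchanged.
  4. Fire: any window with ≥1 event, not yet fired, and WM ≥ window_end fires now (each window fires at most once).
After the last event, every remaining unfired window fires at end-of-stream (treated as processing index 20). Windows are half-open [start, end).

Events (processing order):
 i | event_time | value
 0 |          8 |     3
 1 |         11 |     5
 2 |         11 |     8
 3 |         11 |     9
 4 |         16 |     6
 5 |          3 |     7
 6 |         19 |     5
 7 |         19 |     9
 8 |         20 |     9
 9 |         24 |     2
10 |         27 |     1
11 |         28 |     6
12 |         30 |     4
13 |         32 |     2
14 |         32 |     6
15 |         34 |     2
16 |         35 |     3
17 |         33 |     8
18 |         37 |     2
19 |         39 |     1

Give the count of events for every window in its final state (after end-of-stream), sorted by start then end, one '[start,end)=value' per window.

i=0 t=8 v=3: → [8,16),[4,12); WM=−∞
i=1 t=11 v=5: → [8,16),[4,12); WM=−∞
i=2 t=11 v=8: → [8,16),[4,12); WM=−∞
i=3 t=11 v=9: → [8,16),[4,12); WM=9
i=4 t=16 v=6: → [16,24),[12,20); WM=9
i=5 t=3 v=7: DROP (t<9-2); WM=9
i=6 t=19 v=5: → [16,24),[12,20); WM=9
i=7 t=19 v=9: → [16,24),[12,20); WM=17; [4,12) fires=4 [8,16) fires=4
i=8 t=20 v=9: → [20,28),[16,24); WM=17
i=9 t=24 v=2: → [24,32),[20,28); WM=17
i=10 t=27 v=1: → [24,32),[20,28); WM=17
i=11 t=28 v=6: → [28,36),[24,32); WM=26; [12,20) fires=3 [16,24) fires=4
i=12 t=30 v=4: → [28,36),[24,32); WM=26
i=13 t=32 v=2: → [32,40),[28,36); WM=26
i=14 t=32 v=6: → [32,40),[28,36); WM=26
i=15 t=34 v=2: → [32,40),[28,36); WM=32; [20,28) fires=3 [24,32) fires=4
i=16 t=35 v=3: → [32,40),[28,36); WM=32
i=17 t=33 v=8: → [32,40),[28,36); WM=32
i=18 t=37 v=2: → [36,44),[32,40); WM=32
i=19 t=39 v=1: → [36,44),[32,40); WM=37; [28,36) fires=7

[4,12)=4 [8,16)=4 [12,20)=3 [16,24)=4 [20,28)=3 [24,32)=4 [28,36)=7 [32,40)=7 [36,44)=2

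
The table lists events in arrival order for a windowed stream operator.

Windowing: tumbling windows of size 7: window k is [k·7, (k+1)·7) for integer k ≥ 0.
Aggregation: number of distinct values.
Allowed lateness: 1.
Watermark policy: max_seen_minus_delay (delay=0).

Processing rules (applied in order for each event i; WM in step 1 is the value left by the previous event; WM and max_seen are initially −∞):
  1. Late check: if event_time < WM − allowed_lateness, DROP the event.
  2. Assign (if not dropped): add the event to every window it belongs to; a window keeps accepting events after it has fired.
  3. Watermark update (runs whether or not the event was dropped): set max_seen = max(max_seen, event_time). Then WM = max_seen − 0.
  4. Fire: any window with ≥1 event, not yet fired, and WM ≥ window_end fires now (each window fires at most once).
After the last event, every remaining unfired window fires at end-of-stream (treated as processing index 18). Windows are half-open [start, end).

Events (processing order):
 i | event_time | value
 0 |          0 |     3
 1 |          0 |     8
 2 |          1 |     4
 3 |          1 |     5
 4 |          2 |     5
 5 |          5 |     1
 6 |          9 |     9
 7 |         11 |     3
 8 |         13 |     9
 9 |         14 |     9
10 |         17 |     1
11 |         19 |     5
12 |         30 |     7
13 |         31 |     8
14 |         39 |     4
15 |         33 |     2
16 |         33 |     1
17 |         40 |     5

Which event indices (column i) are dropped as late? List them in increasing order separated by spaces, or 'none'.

15 16

i=0 t=0 v=3: → [0,7); WM=0
i=1 t=0 v=8: → [0,7); WM=0
i=2 t=1 v=4: → [0,7); WM=1
i=3 t=1 v=5: → [0,7); WM=1
i=4 t=2 v=5: → [0,7); WM=2
i=5 t=5 v=1: → [0,7); WM=5
i=6 t=9 v=9: → [7,14); WM=9; [0,7) fires=5
i=7 t=11 v=3: → [7,14); WM=11
i=8 t=13 v=9: → [7,14); WM=13
i=9 t=14 v=9: → [14,21); WM=14; [7,14) fires=2
i=10 t=17 v=1: → [14,21); WM=17
i=11 t=19 v=5: → [14,21); WM=19
i=12 t=30 v=7: → [28,35); WM=30; [14,21) fires=3
i=13 t=31 v=8: → [28,35); WM=31
i=14 t=39 v=4: → [35,42); WM=39; [28,35) fires=2
i=15 t=33 v=2: DROP (t<39-1); WM=39
i=16 t=33 v=1: DROP (t<39-1); WM=39
i=17 t=40 v=5: → [35,42); WM=40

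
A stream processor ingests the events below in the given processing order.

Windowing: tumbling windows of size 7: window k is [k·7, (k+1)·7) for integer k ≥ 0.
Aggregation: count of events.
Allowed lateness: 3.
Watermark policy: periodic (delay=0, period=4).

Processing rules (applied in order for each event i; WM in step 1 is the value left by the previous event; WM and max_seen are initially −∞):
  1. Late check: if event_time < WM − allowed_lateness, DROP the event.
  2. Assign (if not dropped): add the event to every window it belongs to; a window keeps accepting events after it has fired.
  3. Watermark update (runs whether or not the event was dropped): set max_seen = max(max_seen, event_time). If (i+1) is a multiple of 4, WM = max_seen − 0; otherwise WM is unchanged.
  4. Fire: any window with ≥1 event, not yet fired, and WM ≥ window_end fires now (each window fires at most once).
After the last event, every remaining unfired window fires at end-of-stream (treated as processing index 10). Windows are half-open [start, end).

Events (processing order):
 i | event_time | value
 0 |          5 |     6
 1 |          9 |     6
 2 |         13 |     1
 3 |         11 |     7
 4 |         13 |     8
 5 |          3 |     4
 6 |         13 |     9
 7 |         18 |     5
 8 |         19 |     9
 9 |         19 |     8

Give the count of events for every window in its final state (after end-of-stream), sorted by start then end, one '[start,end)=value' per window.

[0,7)=1 [7,14)=5 [14,21)=3

i=0 t=5 v=6: → [0,7); WM=−∞
i=1 t=9 v=6: → [7,14); WM=−∞
i=2 t=13 v=1: → [7,14); WM=−∞
i=3 t=11 v=7: → [7,14); WM=13; [0,7) fires=1
i=4 t=13 v=8: → [7,14); WM=13
i=5 t=3 v=4: DROP (t<13-3); WM=13
i=6 t=13 v=9: → [7,14); WM=13
i=7 t=18 v=5: → [14,21); WM=18; [7,14) fires=5
i=8 t=19 v=9: → [14,21); WM=18
i=9 t=19 v=8: → [14,21); WM=18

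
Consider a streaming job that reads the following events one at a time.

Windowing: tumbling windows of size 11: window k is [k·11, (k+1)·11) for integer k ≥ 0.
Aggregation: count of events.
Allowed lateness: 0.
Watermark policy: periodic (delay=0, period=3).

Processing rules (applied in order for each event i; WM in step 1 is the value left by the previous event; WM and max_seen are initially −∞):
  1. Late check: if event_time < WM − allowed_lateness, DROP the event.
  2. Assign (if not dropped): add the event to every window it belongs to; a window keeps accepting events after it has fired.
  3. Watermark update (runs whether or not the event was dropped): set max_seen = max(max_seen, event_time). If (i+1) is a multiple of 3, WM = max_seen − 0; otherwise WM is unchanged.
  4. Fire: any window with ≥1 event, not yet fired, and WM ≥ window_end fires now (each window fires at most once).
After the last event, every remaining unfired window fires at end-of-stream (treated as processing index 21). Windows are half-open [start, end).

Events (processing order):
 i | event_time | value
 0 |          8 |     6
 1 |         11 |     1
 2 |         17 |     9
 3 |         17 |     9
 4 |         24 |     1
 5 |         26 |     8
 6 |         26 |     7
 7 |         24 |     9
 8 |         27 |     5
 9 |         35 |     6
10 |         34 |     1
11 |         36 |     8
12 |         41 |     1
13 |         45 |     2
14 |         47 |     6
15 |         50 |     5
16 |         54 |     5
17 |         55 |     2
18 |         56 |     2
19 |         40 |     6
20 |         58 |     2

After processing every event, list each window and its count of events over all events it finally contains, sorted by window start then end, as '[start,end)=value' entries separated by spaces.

[0,11)=1 [11,22)=3 [22,33)=4 [33,44)=4 [44,55)=4 [55,66)=3

i=0 t=8 v=6: → [0,11); WM=−∞
i=1 t=11 v=1: → [11,22); WM=−∞
i=2 t=17 v=9: → [11,22); WM=17; [0,11) fires=1
i=3 t=17 v=9: → [11,22); WM=17
i=4 t=24 v=1: → [22,33); WM=17
i=5 t=26 v=8: → [22,33); WM=26; [11,22) fires=3
i=6 t=26 v=7: → [22,33); WM=26
i=7 t=24 v=9: DROP (t<26-0); WM=26
i=8 t=27 v=5: → [22,33); WM=27
i=9 t=35 v=6: → [33,44); WM=27
i=10 t=34 v=1: → [33,44); WM=27
i=11 t=36 v=8: → [33,44); WM=36; [22,33) fires=4
i=12 t=41 v=1: → [33,44); WM=36
i=13 t=45 v=2: → [44,55); WM=36
i=14 t=47 v=6: → [44,55); WM=47; [33,44) fires=4
i=15 t=50 v=5: → [44,55); WM=47
i=16 t=54 v=5: → [44,55); WM=47
i=17 t=55 v=2: → [55,66); WM=55; [44,55) fires=4
i=18 t=56 v=2: → [55,66); WM=55
i=19 t=40 v=6: DROP (t<55-0); WM=55
i=20 t=58 v=2: → [55,66); WM=58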